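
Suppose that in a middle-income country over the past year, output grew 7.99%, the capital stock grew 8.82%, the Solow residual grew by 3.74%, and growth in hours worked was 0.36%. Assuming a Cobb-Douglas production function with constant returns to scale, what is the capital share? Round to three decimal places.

α = 0.460

gY = gA + α·gK + (1−α)·gL, so gY − gA − gL = α(gK − gL).
7.99 − 3.74 − 0.36 = α × (8.82 − 0.36).
3.89 = 8.46 α, so α = 0.45981.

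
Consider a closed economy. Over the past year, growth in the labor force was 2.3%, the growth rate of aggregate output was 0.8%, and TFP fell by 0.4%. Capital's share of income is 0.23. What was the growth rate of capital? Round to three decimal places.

Labor's share = 1 − 0.23 = 0.77.
gY = gA + 0.77×2.3 + 0.23×g.
0.23×g = 0.8 + 0.4 − 1.771 = -0.571.
g = -0.571 / 0.23 = -2.48261%.

-2.483%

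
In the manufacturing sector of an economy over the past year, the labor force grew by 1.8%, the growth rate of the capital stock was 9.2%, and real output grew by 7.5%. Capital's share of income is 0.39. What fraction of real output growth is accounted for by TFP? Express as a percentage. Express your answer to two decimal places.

TFP accounted for 37.52% of growth.

Labor's share = 1 − 0.39 = 0.61.
The capital stock: 0.39 × 9.2 = 3.588 pp.
The labor force: 0.61 × 1.8 = 1.098 pp.
TFP growth = 7.5 − 4.686 = 2.814%.
TFP share of growth = 2.814 / 7.5 × 100 = 37.52%.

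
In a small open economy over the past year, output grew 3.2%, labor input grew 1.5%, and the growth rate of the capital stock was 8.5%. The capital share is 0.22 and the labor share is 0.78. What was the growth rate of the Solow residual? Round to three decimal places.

Labor's share = 1 − 0.22 = 0.78.
The capital stock: 0.22 × 8.5 = 1.87 pp.
Labor input: 0.78 × 1.5 = 1.17 pp.
TFP growth = 3.2 − 3.04 = 0.16%.

0.160%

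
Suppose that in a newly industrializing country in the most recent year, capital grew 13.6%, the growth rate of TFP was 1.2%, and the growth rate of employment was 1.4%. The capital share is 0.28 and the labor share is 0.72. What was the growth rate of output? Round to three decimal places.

Output growth was 6.016%.

Labor's share = 1 − 0.28 = 0.72.
Capital: 0.28 × 13.6 = 3.808 pp.
Employment: 0.72 × 1.4 = 1.008 pp.
Output growth = 1.2 + 4.816 = 6.016%.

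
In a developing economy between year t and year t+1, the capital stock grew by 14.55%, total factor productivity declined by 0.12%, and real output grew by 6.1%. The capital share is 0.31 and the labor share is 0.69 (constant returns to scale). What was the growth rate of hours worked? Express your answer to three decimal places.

Hours worked grew 2.478%.

Labor's share = 1 − 0.31 = 0.69.
gY = gA + 0.31×14.55 + 0.69×g.
0.69×g = 6.1 + 0.12 − 4.5105 = 1.7095.
g = 1.7095 / 0.69 = 2.47754%.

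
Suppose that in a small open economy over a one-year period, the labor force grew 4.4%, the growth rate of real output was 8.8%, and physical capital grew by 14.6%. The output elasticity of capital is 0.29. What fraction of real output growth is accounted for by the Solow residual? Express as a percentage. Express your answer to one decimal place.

16.4%

Labor's share = 1 − 0.29 = 0.71.
Physical capital: 0.29 × 14.6 = 4.234 pp.
The labor force: 0.71 × 4.4 = 3.124 pp.
TFP growth = 8.8 − 7.358 = 1.442%.
TFP share of growth = 1.442 / 8.8 × 100 = 16.386%.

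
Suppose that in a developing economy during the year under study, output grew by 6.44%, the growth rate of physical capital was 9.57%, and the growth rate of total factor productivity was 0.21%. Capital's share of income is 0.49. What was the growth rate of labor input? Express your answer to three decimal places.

Labor's share = 1 − 0.49 = 0.51.
gY = gA + 0.49×9.57 + 0.51×g.
0.51×g = 6.44 − 0.21 − 4.6893 = 1.5407.
g = 1.5407 / 0.51 = 3.02098%.

Labor input growth was 3.021%.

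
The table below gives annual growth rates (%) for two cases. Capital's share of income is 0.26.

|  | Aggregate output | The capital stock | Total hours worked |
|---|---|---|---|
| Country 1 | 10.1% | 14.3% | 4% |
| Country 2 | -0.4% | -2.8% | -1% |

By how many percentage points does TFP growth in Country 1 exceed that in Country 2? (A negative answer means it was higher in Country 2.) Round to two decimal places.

Labor's share = 1 − 0.26 = 0.74.
Country 1: TFP = 10.1 − 3.718 − 2.96 = 3.422%.
Country 2: TFP = -0.4 + 0.728 + 0.74 = 1.068%.
Difference = 3.422 − (1.068) = 2.354 pp.

2.35 percentage points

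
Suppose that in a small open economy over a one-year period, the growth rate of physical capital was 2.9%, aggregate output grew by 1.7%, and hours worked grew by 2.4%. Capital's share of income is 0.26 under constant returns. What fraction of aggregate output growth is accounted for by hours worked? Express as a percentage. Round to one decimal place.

Labor's share = 1 − 0.26 = 0.74.
Hours worked contributed 0.74 × 2.4 = 1.776 pp.
Share of growth = 1.776 / 1.7 × 100 = 104.471%.

104.5%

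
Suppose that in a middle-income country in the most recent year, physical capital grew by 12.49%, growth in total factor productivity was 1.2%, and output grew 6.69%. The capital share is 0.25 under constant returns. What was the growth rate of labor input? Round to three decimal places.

Labor's share = 1 − 0.25 = 0.75.
gY = gA + 0.25×12.49 + 0.75×g.
0.75×g = 6.69 − 1.2 − 3.1225 = 2.3675.
g = 2.3675 / 0.75 = 3.15667%.

3.157%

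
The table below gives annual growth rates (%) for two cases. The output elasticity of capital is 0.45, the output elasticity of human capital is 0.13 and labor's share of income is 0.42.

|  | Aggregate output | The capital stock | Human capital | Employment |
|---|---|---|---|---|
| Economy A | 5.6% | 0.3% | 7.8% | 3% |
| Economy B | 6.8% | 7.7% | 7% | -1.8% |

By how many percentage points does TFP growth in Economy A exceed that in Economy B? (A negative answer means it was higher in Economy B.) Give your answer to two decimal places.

0.01 percentage points

Labor's share = 1 − 0.45 − 0.13 = 0.42.
Economy A: TFP = 5.6 − 0.135 − 1.014 − 1.26 = 3.191%.
Economy B: TFP = 6.8 − 3.465 − 0.91 + 0.756 = 3.181%.
Difference = 3.191 − (3.181) = 0.01 pp.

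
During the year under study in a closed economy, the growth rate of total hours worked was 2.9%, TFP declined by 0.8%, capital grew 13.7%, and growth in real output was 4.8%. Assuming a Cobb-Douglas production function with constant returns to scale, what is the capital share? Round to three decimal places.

gY = gA + α·gK + (1−α)·gL, so gY − gA − gL = α(gK − gL).
4.8 + 0.8 − 2.9 = α × (13.7 − 2.9).
2.7 = 10.8 α, so α = 0.25.

The capital share is 0.250.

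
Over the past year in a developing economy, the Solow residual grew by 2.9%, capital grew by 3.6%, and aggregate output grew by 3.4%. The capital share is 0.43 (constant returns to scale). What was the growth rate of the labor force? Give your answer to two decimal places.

-1.84%

Labor's share = 1 − 0.43 = 0.57.
gY = gA + 0.43×3.6 + 0.57×g.
0.57×g = 3.4 − 2.9 − 1.548 = -1.048.
g = -1.048 / 0.57 = -1.8386%.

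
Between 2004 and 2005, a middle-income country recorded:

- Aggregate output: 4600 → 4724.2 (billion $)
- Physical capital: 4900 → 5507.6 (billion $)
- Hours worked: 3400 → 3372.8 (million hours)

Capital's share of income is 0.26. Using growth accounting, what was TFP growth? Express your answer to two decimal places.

Aggregate output growth = (4724.2 − 4600) / 4600 = 2.7%.
Physical capital growth = (5507.6 − 4900) / 4900 = 12.4%.
Hours worked growth = (3372.8 − 3400) / 3400 = -0.8%.
Labor's share = 1 − 0.26 = 0.74.
Physical capital: 0.26 × 12.4 = 3.224 pp.
Hours worked: 0.74 × (-0.8) = -0.592 pp.
TFP growth = 2.7 − 2.632 = 0.068%.

0.07%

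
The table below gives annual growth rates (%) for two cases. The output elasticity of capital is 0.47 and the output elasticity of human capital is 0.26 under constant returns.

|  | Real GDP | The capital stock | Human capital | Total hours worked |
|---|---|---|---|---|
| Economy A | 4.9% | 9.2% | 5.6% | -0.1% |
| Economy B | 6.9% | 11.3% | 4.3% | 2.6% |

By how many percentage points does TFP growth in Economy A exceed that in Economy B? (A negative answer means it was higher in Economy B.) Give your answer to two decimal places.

-0.62 percentage points

Labor's share = 1 − 0.47 − 0.26 = 0.27.
Economy A: TFP = 4.9 − 4.324 − 1.456 + 0.027 = -0.853%.
Economy B: TFP = 6.9 − 5.311 − 1.118 − 0.702 = -0.231%.
Difference = -0.853 − (-0.231) = -0.622 pp.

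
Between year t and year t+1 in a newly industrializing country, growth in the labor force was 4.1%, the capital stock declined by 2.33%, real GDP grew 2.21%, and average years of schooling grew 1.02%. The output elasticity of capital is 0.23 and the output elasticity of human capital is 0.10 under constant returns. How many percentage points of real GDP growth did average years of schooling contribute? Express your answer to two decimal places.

Contribution = share × growth = 0.1 × 1.02 = 0.102 pp.

0.10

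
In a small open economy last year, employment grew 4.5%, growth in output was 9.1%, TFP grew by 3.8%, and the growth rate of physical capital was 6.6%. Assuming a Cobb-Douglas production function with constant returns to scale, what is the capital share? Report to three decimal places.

gY = gA + α·gK + (1−α)·gL, so gY − gA − gL = α(gK − gL).
9.1 − 3.8 − 4.5 = α × (6.6 − 4.5).
0.8 = 2.1 α, so α = 0.38095.

α = 0.381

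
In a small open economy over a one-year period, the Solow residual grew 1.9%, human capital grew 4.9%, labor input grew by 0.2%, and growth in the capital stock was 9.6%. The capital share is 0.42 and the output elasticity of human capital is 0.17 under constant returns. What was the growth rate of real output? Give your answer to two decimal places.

6.85%

Labor's share = 1 − 0.42 − 0.17 = 0.41.
The capital stock: 0.42 × 9.6 = 4.032 pp.
Human capital: 0.17 × 4.9 = 0.833 pp.
Labor input: 0.41 × 0.2 = 0.082 pp.
Output growth = 1.9 + 4.947 = 6.847%.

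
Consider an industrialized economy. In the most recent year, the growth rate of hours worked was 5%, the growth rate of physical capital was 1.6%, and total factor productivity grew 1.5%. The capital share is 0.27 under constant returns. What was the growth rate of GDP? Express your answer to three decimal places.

Labor's share = 1 − 0.27 = 0.73.
Physical capital: 0.27 × 1.6 = 0.432 pp.
Hours worked: 0.73 × 5 = 3.65 pp.
Output growth = 1.5 + 4.082 = 5.582%.

GDP growth was 5.582%.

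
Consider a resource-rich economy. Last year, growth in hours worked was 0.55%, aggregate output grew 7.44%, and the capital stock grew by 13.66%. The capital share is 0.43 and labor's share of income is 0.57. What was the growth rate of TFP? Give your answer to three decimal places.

1.253%

Labor's share = 1 − 0.43 = 0.57.
The capital stock: 0.43 × 13.66 = 5.8738 pp.
Hours worked: 0.57 × 0.55 = 0.3135 pp.
TFP growth = 7.44 − 6.1873 = 1.2527%.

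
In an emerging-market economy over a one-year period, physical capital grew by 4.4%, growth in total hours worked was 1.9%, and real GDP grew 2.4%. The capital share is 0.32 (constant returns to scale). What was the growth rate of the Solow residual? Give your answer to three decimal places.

-0.300%

Labor's share = 1 − 0.32 = 0.68.
Physical capital: 0.32 × 4.4 = 1.408 pp.
Total hours worked: 0.68 × 1.9 = 1.292 pp.
TFP growth = 2.4 − 2.7 = -0.3%.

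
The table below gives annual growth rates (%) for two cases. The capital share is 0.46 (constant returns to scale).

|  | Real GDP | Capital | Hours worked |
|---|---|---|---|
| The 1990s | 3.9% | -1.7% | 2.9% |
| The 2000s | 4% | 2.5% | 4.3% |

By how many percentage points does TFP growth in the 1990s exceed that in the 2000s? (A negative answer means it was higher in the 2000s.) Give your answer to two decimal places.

2.59 percentage points

Labor's share = 1 − 0.46 = 0.54.
The 1990s: TFP = 3.9 + 0.782 − 1.566 = 3.116%.
The 2000s: TFP = 4 − 1.15 − 2.322 = 0.528%.
Difference = 3.116 − (0.528) = 2.588 pp.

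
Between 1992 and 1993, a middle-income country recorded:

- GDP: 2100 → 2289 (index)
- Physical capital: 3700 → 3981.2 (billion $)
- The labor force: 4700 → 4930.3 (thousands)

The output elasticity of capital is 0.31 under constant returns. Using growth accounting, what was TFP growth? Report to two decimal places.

TFP grew 3.26%.

GDP growth = (2289 − 2100) / 2100 = 9%.
Physical capital growth = (3981.2 − 3700) / 3700 = 7.6%.
The labor force growth = (4930.3 − 4700) / 4700 = 4.9%.
Labor's share = 1 − 0.31 = 0.69.
Physical capital: 0.31 × 7.6 = 2.356 pp.
The labor force: 0.69 × 4.9 = 3.381 pp.
TFP growth = 9 − 5.737 = 3.263%.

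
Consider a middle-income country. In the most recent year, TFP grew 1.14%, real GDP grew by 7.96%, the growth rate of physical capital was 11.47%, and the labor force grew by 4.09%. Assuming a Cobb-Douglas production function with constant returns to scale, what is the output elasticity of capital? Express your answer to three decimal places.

gY = gA + α·gK + (1−α)·gL, so gY − gA − gL = α(gK − gL).
7.96 − 1.14 − 4.09 = α × (11.47 − 4.09).
2.73 = 7.38 α, so α = 0.36992.

0.370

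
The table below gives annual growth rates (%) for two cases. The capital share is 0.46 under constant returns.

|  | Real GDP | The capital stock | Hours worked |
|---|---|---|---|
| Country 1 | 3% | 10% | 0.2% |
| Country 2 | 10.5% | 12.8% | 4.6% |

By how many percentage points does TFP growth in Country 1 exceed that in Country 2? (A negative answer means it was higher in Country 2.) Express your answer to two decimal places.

Labor's share = 1 − 0.46 = 0.54.
Country 1: TFP = 3 − 4.6 − 0.108 = -1.708%.
Country 2: TFP = 10.5 − 5.888 − 2.484 = 2.128%.
Difference = -1.708 − (2.128) = -3.836 pp.

-3.84 percentage points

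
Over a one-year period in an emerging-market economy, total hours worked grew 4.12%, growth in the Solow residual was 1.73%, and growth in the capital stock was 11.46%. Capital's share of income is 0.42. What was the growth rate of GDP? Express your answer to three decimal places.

Labor's share = 1 − 0.42 = 0.58.
The capital stock: 0.42 × 11.46 = 4.8132 pp.
Total hours worked: 0.58 × 4.12 = 2.3896 pp.
Output growth = 1.73 + 7.2028 = 8.9328%.

8.933%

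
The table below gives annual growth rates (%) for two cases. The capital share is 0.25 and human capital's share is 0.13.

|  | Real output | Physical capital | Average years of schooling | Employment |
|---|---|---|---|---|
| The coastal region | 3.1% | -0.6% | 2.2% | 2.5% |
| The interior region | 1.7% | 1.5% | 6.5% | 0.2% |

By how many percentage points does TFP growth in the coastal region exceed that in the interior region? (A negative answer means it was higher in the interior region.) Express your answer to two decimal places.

Labor's share = 1 − 0.25 − 0.13 = 0.62.
The coastal region: TFP = 3.1 + 0.15 − 0.286 − 1.55 = 1.414%.
The interior region: TFP = 1.7 − 0.375 − 0.845 − 0.124 = 0.356%.
Difference = 1.414 − (0.356) = 1.058 pp.

1.06 percentage points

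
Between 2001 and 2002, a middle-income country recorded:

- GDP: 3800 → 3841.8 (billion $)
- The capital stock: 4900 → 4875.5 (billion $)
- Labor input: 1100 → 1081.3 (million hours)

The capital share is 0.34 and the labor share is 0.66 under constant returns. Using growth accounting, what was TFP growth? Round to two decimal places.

TFP growth was 2.39%.

GDP growth = (3841.8 − 3800) / 3800 = 1.1%.
The capital stock growth = (4875.5 − 4900) / 4900 = -0.5%.
Labor input growth = (1081.3 − 1100) / 1100 = -1.7%.
Labor's share = 1 − 0.34 = 0.66.
The capital stock: 0.34 × (-0.5) = -0.17 pp.
Labor input: 0.66 × (-1.7) = -1.122 pp.
TFP growth = 1.1 + 1.292 = 2.392%.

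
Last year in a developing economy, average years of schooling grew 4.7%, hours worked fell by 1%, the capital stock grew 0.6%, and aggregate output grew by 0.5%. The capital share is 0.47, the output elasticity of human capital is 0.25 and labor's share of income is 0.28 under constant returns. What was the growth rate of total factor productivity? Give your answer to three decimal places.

-0.677%

Labor's share = 1 − 0.47 − 0.25 = 0.28.
The capital stock: 0.47 × 0.6 = 0.282 pp.
Average years of schooling: 0.25 × 4.7 = 1.175 pp.
Hours worked: 0.28 × (-1) = -0.28 pp.
TFP growth = 0.5 − 1.177 = -0.677%.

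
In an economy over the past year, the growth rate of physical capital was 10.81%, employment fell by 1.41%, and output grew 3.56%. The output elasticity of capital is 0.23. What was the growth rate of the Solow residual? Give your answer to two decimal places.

Labor's share = 1 − 0.23 = 0.77.
Physical capital: 0.23 × 10.81 = 2.4863 pp.
Employment: 0.77 × (-1.41) = -1.0857 pp.
TFP growth = 3.56 − 1.4006 = 2.1594%.

2.16%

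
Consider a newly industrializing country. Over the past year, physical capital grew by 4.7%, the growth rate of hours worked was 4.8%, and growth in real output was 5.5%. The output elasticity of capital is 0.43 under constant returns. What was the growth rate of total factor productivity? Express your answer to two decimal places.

0.74%

Labor's share = 1 − 0.43 = 0.57.
Physical capital: 0.43 × 4.7 = 2.021 pp.
Hours worked: 0.57 × 4.8 = 2.736 pp.
TFP growth = 5.5 − 4.757 = 0.743%.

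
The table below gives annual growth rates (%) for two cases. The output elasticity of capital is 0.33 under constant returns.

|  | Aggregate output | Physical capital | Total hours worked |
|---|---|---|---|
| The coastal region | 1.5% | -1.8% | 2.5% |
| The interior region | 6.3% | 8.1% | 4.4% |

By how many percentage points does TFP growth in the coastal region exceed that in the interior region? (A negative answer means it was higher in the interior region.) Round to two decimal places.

-0.26 percentage points

Labor's share = 1 − 0.33 = 0.67.
The coastal region: TFP = 1.5 + 0.594 − 1.675 = 0.419%.
The interior region: TFP = 6.3 − 2.673 − 2.948 = 0.679%.
Difference = 0.419 − (0.679) = -0.26 pp.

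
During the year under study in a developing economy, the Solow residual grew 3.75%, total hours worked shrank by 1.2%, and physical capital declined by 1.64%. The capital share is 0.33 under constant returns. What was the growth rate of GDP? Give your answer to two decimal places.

Labor's share = 1 − 0.33 = 0.67.
Physical capital: 0.33 × (-1.64) = -0.5412 pp.
Total hours worked: 0.67 × (-1.2) = -0.804 pp.
Output growth = 3.75 + (-1.3452) = 2.4048%.

2.40%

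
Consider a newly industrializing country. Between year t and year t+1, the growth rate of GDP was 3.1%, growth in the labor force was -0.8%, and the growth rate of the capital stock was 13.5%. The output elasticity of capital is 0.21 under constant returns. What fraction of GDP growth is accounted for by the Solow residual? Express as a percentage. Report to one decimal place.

The Solow residual accounted for 28.9% of growth.

Labor's share = 1 − 0.21 = 0.79.
The capital stock: 0.21 × 13.5 = 2.835 pp.
The labor force: 0.79 × (-0.8) = -0.632 pp.
TFP growth = 3.1 − 2.203 = 0.897%.
TFP share of growth = 0.897 / 3.1 × 100 = 28.935%.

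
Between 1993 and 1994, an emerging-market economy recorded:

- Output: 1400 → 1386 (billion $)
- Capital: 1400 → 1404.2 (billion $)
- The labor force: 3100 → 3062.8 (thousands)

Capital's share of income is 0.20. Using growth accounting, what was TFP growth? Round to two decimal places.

-0.10%

Output growth = (1386 − 1400) / 1400 = -1%.
Capital growth = (1404.2 − 1400) / 1400 = 0.3%.
The labor force growth = (3062.8 − 3100) / 3100 = -1.2%.
Labor's share = 1 − 0.2 = 0.8.
Capital: 0.2 × 0.3 = 0.06 pp.
The labor force: 0.8 × (-1.2) = -0.96 pp.
TFP growth = -1 + 0.9 = -0.1%.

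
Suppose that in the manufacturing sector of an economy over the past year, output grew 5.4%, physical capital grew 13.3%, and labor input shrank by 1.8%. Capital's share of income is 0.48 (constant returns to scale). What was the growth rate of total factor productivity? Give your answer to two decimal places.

-0.05%

Labor's share = 1 − 0.48 = 0.52.
Physical capital: 0.48 × 13.3 = 6.384 pp.
Labor input: 0.52 × (-1.8) = -0.936 pp.
TFP growth = 5.4 − 5.448 = -0.048%.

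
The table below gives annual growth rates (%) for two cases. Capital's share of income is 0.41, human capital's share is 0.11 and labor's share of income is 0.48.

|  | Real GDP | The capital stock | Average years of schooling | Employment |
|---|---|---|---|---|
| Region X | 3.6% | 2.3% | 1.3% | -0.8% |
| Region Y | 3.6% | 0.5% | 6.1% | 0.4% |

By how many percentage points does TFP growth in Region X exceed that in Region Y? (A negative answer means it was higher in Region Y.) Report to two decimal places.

0.37 percentage points

Labor's share = 1 − 0.41 − 0.11 = 0.48.
Region X: TFP = 3.6 − 0.943 − 0.143 + 0.384 = 2.898%.
Region Y: TFP = 3.6 − 0.205 − 0.671 − 0.192 = 2.532%.
Difference = 2.898 − (2.532) = 0.366 pp.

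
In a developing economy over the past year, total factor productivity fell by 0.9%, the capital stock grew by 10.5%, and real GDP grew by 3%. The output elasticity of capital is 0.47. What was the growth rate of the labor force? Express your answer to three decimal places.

Labor's share = 1 − 0.47 = 0.53.
gY = gA + 0.47×10.5 + 0.53×g.
0.53×g = 3 + 0.9 − 4.935 = -1.035.
g = -1.035 / 0.53 = -1.95283%.

-1.953%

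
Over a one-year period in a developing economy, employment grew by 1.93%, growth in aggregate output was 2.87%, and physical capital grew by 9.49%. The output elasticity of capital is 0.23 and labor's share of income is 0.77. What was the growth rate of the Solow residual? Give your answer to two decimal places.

-0.80%

Labor's share = 1 − 0.23 = 0.77.
Physical capital: 0.23 × 9.49 = 2.1827 pp.
Employment: 0.77 × 1.93 = 1.4861 pp.
TFP growth = 2.87 − 3.6688 = -0.7988%.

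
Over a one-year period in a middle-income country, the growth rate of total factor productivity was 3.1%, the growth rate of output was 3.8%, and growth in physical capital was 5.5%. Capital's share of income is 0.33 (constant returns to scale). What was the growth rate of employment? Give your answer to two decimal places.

Labor's share = 1 − 0.33 = 0.67.
gY = gA + 0.33×5.5 + 0.67×g.
0.67×g = 3.8 − 3.1 − 1.815 = -1.115.
g = -1.115 / 0.67 = -1.6642%.

-1.66%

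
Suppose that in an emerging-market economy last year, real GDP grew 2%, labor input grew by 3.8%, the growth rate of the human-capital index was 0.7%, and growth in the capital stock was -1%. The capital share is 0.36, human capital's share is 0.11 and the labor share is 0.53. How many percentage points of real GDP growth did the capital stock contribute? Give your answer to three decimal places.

Contribution = share × growth = 0.36 × (-1) = -0.36 pp.

-0.360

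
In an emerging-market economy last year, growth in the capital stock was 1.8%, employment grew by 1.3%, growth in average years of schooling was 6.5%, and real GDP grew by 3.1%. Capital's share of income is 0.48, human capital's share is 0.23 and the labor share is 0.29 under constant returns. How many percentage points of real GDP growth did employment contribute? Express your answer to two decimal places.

0.38 percentage points

Labor's share = 1 − 0.48 − 0.23 = 0.29.
Contribution = share × growth = 0.29 × 1.3 = 0.377 pp.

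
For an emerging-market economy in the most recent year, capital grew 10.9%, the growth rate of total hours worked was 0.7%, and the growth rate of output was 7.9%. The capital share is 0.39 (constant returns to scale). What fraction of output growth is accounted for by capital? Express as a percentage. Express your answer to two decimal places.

Capital contributed 0.39 × 10.9 = 4.251 pp.
Share of growth = 4.251 / 7.9 × 100 = 53.8101%.

Capital accounted for 53.81% of growth.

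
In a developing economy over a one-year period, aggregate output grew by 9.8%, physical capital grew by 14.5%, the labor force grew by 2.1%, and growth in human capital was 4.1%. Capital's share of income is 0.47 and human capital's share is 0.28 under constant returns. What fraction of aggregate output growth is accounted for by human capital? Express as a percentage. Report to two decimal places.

Human capital contributed 0.28 × 4.1 = 1.148 pp.
Share of growth = 1.148 / 9.8 × 100 = 11.7143%.

11.71%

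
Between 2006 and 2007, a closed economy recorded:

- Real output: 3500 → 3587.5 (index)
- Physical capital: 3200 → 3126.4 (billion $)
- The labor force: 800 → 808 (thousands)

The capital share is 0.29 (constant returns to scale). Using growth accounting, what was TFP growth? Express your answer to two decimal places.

Real output growth = (3587.5 − 3500) / 3500 = 2.5%.
Physical capital growth = (3126.4 − 3200) / 3200 = -2.3%.
The labor force growth = (808 − 800) / 800 = 1%.
Labor's share = 1 − 0.29 = 0.71.
Physical capital: 0.29 × (-2.3) = -0.667 pp.
The labor force: 0.71 × 1 = 0.71 pp.
TFP growth = 2.5 − 0.043 = 2.457%.

TFP growth was 2.46%.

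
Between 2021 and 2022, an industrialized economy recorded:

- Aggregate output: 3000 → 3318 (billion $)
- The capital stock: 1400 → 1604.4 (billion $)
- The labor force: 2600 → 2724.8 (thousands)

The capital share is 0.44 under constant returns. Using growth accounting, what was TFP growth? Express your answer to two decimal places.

TFP grew 1.49%.

Aggregate output growth = (3318 − 3000) / 3000 = 10.6%.
The capital stock growth = (1604.4 − 1400) / 1400 = 14.6%.
The labor force growth = (2724.8 − 2600) / 2600 = 4.8%.
Labor's share = 1 − 0.44 = 0.56.
The capital stock: 0.44 × 14.6 = 6.424 pp.
The labor force: 0.56 × 4.8 = 2.688 pp.
TFP growth = 10.6 − 9.112 = 1.488%.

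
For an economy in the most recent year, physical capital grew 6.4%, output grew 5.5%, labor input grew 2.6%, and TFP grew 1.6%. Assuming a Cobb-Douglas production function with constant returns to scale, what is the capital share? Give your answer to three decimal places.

0.342

gY = gA + α·gK + (1−α)·gL, so gY − gA − gL = α(gK − gL).
5.5 − 1.6 − 2.6 = α × (6.4 − 2.6).
1.3 = 3.8 α, so α = 0.34211.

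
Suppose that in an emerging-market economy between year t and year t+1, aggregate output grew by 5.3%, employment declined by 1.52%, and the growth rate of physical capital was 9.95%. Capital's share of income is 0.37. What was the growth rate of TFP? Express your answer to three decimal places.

Labor's share = 1 − 0.37 = 0.63.
Physical capital: 0.37 × 9.95 = 3.6815 pp.
Employment: 0.63 × (-1.52) = -0.9576 pp.
TFP growth = 5.3 − 2.7239 = 2.5761%.

2.576%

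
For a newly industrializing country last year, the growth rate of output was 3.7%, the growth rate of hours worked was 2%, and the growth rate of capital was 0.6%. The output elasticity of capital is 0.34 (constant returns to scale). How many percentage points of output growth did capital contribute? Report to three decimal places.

Contribution = share × growth = 0.34 × 0.6 = 0.204 pp.

0.204 pp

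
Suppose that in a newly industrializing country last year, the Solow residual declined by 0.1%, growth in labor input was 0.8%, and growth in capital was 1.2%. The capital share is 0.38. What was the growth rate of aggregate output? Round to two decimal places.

0.85%

Labor's share = 1 − 0.38 = 0.62.
Capital: 0.38 × 1.2 = 0.456 pp.
Labor input: 0.62 × 0.8 = 0.496 pp.
Output growth = -0.1 + 0.952 = 0.852%.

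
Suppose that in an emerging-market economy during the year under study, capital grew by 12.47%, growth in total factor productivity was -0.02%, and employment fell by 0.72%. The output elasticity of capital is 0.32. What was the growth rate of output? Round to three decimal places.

Labor's share = 1 − 0.32 = 0.68.
Capital: 0.32 × 12.47 = 3.9904 pp.
Employment: 0.68 × (-0.72) = -0.4896 pp.
Output growth = -0.02 + 3.5008 = 3.4808%.

3.481%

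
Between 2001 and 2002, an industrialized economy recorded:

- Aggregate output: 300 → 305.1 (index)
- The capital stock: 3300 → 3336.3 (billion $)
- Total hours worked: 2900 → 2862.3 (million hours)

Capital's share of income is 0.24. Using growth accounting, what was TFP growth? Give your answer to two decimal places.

2.42%

Aggregate output growth = (305.1 − 300) / 300 = 1.7%.
The capital stock growth = (3336.3 − 3300) / 3300 = 1.1%.
Total hours worked growth = (2862.3 − 2900) / 2900 = -1.3%.
Labor's share = 1 − 0.24 = 0.76.
The capital stock: 0.24 × 1.1 = 0.264 pp.
Total hours worked: 0.76 × (-1.3) = -0.988 pp.
TFP growth = 1.7 + 0.724 = 2.424%.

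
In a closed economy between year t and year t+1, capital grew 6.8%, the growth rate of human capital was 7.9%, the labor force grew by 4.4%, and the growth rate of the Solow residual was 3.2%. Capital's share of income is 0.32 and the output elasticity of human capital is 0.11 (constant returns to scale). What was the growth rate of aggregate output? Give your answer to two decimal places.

Labor's share = 1 − 0.32 − 0.11 = 0.57.
Capital: 0.32 × 6.8 = 2.176 pp.
Human capital: 0.11 × 7.9 = 0.869 pp.
The labor force: 0.57 × 4.4 = 2.508 pp.
Output growth = 3.2 + 5.553 = 8.753%.

8.75%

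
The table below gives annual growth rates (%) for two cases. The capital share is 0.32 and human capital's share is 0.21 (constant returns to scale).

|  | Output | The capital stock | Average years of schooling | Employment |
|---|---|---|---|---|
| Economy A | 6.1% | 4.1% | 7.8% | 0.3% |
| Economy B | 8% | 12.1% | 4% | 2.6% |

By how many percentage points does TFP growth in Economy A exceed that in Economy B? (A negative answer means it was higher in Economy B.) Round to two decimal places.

0.94 percentage points

Labor's share = 1 − 0.32 − 0.21 = 0.47.
Economy A: TFP = 6.1 − 1.312 − 1.638 − 0.141 = 3.009%.
Economy B: TFP = 8 − 3.872 − 0.84 − 1.222 = 2.066%.
Difference = 3.009 − (2.066) = 0.943 pp.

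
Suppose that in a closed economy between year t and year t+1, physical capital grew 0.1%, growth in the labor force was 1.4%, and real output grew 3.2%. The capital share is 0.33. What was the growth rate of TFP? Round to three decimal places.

Labor's share = 1 − 0.33 = 0.67.
Physical capital: 0.33 × 0.1 = 0.033 pp.
The labor force: 0.67 × 1.4 = 0.938 pp.
TFP growth = 3.2 − 0.971 = 2.229%.

2.229%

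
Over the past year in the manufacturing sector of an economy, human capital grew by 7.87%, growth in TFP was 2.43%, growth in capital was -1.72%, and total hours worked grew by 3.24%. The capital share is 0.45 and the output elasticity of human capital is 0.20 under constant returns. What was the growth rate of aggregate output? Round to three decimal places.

Aggregate output growth was 4.364%.

Labor's share = 1 − 0.45 − 0.2 = 0.35.
Capital: 0.45 × (-1.72) = -0.774 pp.
Human capital: 0.2 × 7.87 = 1.574 pp.
Total hours worked: 0.35 × 3.24 = 1.134 pp.
Output growth = 2.43 + 1.934 = 4.364%.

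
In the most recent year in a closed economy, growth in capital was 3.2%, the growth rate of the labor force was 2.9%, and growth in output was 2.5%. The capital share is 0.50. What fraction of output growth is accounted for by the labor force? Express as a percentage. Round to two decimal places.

The labor force accounted for 58.00% of growth.

Labor's share = 1 − 0.5 = 0.5.
The labor force contributed 0.5 × 2.9 = 1.45 pp.
Share of growth = 1.45 / 2.5 × 100 = 58%.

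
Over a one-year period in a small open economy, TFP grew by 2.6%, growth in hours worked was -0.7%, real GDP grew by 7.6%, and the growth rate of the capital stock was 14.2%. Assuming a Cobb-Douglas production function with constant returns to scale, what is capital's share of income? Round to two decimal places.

α = 0.38

gY = gA + α·gK + (1−α)·gL, so gY − gA − gL = α(gK − gL).
7.6 − 2.6 + 0.7 = α × (14.2 − (-0.7)).
5.7 = 14.9 α, so α = 0.3826.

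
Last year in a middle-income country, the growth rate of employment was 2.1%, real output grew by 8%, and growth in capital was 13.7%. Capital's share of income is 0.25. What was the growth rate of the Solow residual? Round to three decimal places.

3.000%

Labor's share = 1 − 0.25 = 0.75.
Capital: 0.25 × 13.7 = 3.425 pp.
Employment: 0.75 × 2.1 = 1.575 pp.
TFP growth = 8 − 5 = 3%.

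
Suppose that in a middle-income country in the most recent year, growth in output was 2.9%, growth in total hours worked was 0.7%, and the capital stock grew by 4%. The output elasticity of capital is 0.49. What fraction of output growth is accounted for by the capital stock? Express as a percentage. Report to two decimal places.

The capital stock contributed 0.49 × 4 = 1.96 pp.
Share of growth = 1.96 / 2.9 × 100 = 67.5862%.

67.59%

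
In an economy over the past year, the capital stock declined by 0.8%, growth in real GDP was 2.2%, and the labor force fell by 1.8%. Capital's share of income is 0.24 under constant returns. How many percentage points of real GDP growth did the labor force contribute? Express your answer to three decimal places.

-1.368

Labor's share = 1 − 0.24 = 0.76.
Contribution = share × growth = 0.76 × (-1.8) = -1.368 pp.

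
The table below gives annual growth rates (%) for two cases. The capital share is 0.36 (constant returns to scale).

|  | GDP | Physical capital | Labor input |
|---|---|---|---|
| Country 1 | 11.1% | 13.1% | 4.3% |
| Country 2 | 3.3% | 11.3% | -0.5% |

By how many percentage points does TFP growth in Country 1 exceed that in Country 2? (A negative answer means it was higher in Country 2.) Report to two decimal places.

4.08 percentage points

Labor's share = 1 − 0.36 = 0.64.
Country 1: TFP = 11.1 − 4.716 − 2.752 = 3.632%.
Country 2: TFP = 3.3 − 4.068 + 0.32 = -0.448%.
Difference = 3.632 − (-0.448) = 4.08 pp.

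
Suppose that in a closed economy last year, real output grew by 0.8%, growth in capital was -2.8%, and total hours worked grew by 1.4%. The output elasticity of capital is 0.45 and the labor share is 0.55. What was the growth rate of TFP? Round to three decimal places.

Labor's share = 1 − 0.45 = 0.55.
Capital: 0.45 × (-2.8) = -1.26 pp.
Total hours worked: 0.55 × 1.4 = 0.77 pp.
TFP growth = 0.8 + 0.49 = 1.29%.

1.290%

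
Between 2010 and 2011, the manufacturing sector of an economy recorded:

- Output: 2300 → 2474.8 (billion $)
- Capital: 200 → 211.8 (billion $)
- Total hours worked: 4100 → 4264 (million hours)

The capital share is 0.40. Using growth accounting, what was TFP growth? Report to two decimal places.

Output growth = (2474.8 − 2300) / 2300 = 7.6%.
Capital growth = (211.8 − 200) / 200 = 5.9%.
Total hours worked growth = (4264 − 4100) / 4100 = 4%.
Labor's share = 1 − 0.4 = 0.6.
Capital: 0.4 × 5.9 = 2.36 pp.
Total hours worked: 0.6 × 4 = 2.4 pp.
TFP growth = 7.6 − 4.76 = 2.84%.

2.84%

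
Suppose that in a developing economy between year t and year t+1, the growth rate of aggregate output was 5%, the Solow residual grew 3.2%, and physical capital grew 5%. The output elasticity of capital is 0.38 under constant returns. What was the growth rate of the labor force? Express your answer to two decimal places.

-0.16%

Labor's share = 1 − 0.38 = 0.62.
gY = gA + 0.38×5 + 0.62×g.
0.62×g = 5 − 3.2 − 1.9 = -0.1.
g = -0.1 / 0.62 = -0.1613%.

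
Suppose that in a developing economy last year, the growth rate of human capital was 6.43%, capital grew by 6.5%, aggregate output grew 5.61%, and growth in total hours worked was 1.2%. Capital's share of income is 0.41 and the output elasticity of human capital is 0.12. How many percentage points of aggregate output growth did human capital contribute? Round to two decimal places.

0.77 pp

Contribution = share × growth = 0.12 × 6.43 = 0.7716 pp.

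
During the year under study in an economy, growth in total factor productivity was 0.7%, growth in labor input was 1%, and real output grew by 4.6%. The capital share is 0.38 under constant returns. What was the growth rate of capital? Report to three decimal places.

8.632%

Labor's share = 1 − 0.38 = 0.62.
gY = gA + 0.62×1 + 0.38×g.
0.38×g = 4.6 − 0.7 − 0.62 = 3.28.
g = 3.28 / 0.38 = 8.63158%.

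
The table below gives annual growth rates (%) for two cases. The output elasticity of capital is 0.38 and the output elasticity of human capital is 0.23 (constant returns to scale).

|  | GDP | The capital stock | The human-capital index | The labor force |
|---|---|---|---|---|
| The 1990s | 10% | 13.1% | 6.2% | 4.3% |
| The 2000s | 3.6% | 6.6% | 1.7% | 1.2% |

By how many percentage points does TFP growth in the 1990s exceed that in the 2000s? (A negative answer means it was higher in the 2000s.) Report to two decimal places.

1.69 percentage points

Labor's share = 1 − 0.38 − 0.23 = 0.39.
The 1990s: TFP = 10 − 4.978 − 1.426 − 1.677 = 1.919%.
The 2000s: TFP = 3.6 − 2.508 − 0.391 − 0.468 = 0.233%.
Difference = 1.919 − (0.233) = 1.686 pp.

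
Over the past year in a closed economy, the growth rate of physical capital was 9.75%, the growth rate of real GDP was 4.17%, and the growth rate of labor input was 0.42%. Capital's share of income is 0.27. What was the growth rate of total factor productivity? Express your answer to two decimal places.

1.23%

Labor's share = 1 − 0.27 = 0.73.
Physical capital: 0.27 × 9.75 = 2.6325 pp.
Labor input: 0.73 × 0.42 = 0.3066 pp.
TFP growth = 4.17 − 2.9391 = 1.2309%.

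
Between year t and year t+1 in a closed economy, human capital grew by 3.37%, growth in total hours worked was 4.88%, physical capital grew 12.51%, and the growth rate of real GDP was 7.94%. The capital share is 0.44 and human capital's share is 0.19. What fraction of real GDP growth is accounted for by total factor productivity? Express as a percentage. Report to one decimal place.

Total factor productivity accounted for -0.1% of growth.

Labor's share = 1 − 0.44 − 0.19 = 0.37.
Physical capital: 0.44 × 12.51 = 5.5044 pp.
Human capital: 0.19 × 3.37 = 0.6403 pp.
Total hours worked: 0.37 × 4.88 = 1.8056 pp.
TFP growth = 7.94 − 7.9503 = -0.0103%.
TFP share of growth = -0.0103 / 7.94 × 100 = -0.13%.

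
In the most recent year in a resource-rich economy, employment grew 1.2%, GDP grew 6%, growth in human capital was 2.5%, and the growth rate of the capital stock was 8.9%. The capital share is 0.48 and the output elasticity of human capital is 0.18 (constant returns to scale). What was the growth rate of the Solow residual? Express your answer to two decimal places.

Labor's share = 1 − 0.48 − 0.18 = 0.34.
The capital stock: 0.48 × 8.9 = 4.272 pp.
Human capital: 0.18 × 2.5 = 0.45 pp.
Employment: 0.34 × 1.2 = 0.408 pp.
TFP growth = 6 − 5.13 = 0.87%.

0.87%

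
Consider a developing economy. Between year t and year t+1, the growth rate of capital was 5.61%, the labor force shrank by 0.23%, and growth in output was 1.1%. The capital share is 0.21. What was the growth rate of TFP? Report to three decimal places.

TFP growth was 0.104%.

Labor's share = 1 − 0.21 = 0.79.
Capital: 0.21 × 5.61 = 1.1781 pp.
The labor force: 0.79 × (-0.23) = -0.1817 pp.
TFP growth = 1.1 − 0.9964 = 0.1036%.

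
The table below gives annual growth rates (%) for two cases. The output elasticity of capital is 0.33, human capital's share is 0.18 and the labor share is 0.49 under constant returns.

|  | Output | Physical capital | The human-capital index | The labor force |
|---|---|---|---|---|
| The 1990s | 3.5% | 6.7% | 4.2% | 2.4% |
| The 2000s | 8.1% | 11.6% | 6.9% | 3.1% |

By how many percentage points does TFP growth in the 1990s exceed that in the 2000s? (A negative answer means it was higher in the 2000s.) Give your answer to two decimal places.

Labor's share = 1 − 0.33 − 0.18 = 0.49.
The 1990s: TFP = 3.5 − 2.211 − 0.756 − 1.176 = -0.643%.
The 2000s: TFP = 8.1 − 3.828 − 1.242 − 1.519 = 1.511%.
Difference = -0.643 − (1.511) = -2.154 pp.

-2.15 percentage points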